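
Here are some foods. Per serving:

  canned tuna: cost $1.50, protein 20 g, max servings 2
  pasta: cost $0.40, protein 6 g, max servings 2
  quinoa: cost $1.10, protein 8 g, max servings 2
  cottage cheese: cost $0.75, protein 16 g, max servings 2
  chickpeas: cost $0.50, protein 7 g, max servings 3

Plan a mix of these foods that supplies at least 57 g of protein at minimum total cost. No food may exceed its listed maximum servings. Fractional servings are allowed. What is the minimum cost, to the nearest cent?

Cost per g of protein: cottage cheese $0.0469, pasta $0.0667, chickpeas $0.0714, canned tuna $0.0750, quinoa $0.1375.
Take 2 servings of cottage cheese: +32.0 g protein for $1.50 (total $1.50, still need 25.0 g).
Take 2 servings of pasta: +12.0 g protein for $0.80 (total $2.30, still need 13.0 g).
Take 1.857 servings of chickpeas: +13.0 g protein for $0.93 (total $3.23, still need 0.0 g).
Filling from the cheapest source first is optimal under one linear minimum: $3.23.

$3.23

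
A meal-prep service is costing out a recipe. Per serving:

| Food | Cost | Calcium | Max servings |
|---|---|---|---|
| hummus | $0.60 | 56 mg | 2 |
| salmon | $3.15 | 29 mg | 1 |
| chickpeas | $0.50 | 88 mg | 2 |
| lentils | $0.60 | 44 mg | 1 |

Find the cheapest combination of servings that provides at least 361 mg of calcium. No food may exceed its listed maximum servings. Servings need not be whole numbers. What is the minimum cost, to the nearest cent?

$5.95

Cost per mg of calcium: chickpeas $0.0057, hummus $0.0107, lentils $0.0136, salmon $0.1086.
Take 2 servings of chickpeas: +176.0 mg calcium for $1.00 (total $1.00, still need 185.0 mg).
Take 2 servings of hummus: +112.0 mg calcium for $1.20 (total $2.20, still need 73.0 mg).
Take 1 serving of lentils: +44.0 mg calcium for $0.60 (total $2.80, still need 29.0 mg).
Take 1 serving of salmon: +29.0 mg calcium for $3.15 (total $5.95, still need 0.0 mg).
Filling from the cheapest source first is optimal under one linear minimum: $5.95.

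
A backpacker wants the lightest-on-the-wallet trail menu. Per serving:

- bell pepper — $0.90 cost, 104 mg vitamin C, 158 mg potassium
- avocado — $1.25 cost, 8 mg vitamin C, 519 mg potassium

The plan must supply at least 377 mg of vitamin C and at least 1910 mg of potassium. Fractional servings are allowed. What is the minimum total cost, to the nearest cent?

$6.38

bell pepper only: max(377/104, 1910/158) = 12.09 servings → $10.88.
avocado only: max(377/8, 1910/519) = 47.12 servings → $58.91.
bell pepper + avocado with both tight: 3.422 servings and 2.638 servings → $6.38.
The minimum over all feasible corners is $6.38.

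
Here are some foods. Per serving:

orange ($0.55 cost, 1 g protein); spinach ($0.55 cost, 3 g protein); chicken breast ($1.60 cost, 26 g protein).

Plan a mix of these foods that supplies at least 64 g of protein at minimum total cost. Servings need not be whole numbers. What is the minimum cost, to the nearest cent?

Cost per g of protein: chicken breast $0.0615, spinach $0.1833, orange $0.5500.
With no serving limits, use only chicken breast: 64 g / 26 g = 2.462 servings × $1.60 = $3.94.

$3.94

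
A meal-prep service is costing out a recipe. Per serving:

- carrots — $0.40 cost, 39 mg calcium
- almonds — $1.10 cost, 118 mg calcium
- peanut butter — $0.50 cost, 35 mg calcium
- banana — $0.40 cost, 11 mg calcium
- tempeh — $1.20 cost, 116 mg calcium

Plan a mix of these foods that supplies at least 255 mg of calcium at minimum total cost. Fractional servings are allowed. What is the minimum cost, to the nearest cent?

$2.38

Cost per mg of calcium: almonds $0.0093, carrots $0.0103, tempeh $0.0103, peanut butter $0.0143, banana $0.0364.
With no serving limits, use only almonds: 255 mg / 118 mg = 2.161 servings × $1.10 = $2.38.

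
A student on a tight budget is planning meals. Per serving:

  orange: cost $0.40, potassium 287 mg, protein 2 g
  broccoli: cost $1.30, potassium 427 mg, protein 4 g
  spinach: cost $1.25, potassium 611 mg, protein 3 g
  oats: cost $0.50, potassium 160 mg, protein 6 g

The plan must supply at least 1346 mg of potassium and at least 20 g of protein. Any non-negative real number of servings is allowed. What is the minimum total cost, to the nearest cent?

An LP optimum is at a vertex; with two nutrient constraints at most two foods are used. Check each candidate.
orange only: max(1346/287, 20/2) = 10 servings → $4.00.
broccoli only: max(1346/427, 20/4) = 5 servings → $6.50.
spinach only: max(1346/611, 20/3) = 6.667 servings → $8.33.
oats only: max(1346/160, 20/6) = 8.412 servings → $4.21.
orange + broccoli: the both-tight solution has a negative serving — not a feasible corner.
orange + spinach: intersection lies outside the first quadrant.
orange + oats with both tight: 3.478 servings and 2.174 servings → $2.48.
broccoli + spinach: intersection lies outside the first quadrant.
broccoli + oats with both tight: 2.537 servings and 1.642 servings → $4.12.
spinach + oats with both tight: 1.53 servings and 2.568 servings → $3.20.
So the least-cost plan costs $2.48.

$2.48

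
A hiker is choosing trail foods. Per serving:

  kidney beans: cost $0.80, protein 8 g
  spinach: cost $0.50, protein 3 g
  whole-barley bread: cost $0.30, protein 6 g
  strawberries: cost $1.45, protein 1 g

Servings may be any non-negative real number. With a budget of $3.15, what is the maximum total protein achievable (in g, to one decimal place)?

Protein per dollar: whole-barley bread 20, kidney beans 10, spinach 6, strawberries 0.6897.
With no serving limits, spend the whole cost allowance on whole-barley bread: $3.15 / $0.30 × 6 g = 63.0 g.

63.0 g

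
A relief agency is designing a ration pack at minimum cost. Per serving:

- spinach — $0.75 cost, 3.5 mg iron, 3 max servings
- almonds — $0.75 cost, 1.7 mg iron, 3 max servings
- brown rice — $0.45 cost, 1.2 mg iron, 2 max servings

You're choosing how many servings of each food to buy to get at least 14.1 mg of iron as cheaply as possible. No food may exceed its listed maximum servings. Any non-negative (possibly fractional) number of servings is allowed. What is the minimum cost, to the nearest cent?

Cost per mg of iron: spinach $0.2143, brown rice $0.3750, almonds $0.4412.
Take 3 servings of spinach: +10.5 mg iron for $2.25 (total $2.25, still need 3.6 mg).
Take 2 servings of brown rice: +2.4 mg iron for $0.90 (total $3.15, still need 1.2 mg).
Take 0.7059 servings of almonds: +1.2 mg iron for $0.53 (total $3.68, still need 0.0 mg).
Greedy by cheapest-per-mg is optimal for a single linear constraint, so the minimum cost is $3.68.

$3.68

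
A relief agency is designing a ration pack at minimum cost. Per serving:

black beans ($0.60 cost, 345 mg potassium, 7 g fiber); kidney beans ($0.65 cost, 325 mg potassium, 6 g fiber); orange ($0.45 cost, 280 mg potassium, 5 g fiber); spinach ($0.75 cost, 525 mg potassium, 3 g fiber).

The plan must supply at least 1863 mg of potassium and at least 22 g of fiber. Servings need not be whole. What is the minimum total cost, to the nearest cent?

black beans only: max(1863/345, 22/7) = 5.4 servings → $3.24.
kidney beans only: max(1863/325, 22/6) = 5.732 servings → $3.73.
orange only: max(1863/280, 22/5) = 6.654 servings → $2.99.
spinach only: max(1863/525, 22/3) = 7.333 servings → $5.50.
black beans + kidney beans with both targets exact would need a negative amount; discard.
black beans + orange with both targets exact would need a negative amount; discard.
black beans + spinach with both tight: 2.258 servings and 2.065 servings → $2.90.
kidney beans + orange: intersection lies outside the first quadrant.
kidney beans + spinach with both tight: 2.741 servings and 1.852 servings → $3.17.
orange + spinach with both tight: 3.339 servings and 1.768 servings → $2.83.
Cheapest feasible corner: $2.83.

$2.83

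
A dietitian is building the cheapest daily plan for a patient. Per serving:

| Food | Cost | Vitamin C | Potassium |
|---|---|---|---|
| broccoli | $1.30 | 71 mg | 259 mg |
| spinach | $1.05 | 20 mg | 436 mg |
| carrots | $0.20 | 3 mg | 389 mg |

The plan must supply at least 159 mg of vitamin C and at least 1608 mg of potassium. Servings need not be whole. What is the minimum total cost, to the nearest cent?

broccoli only: max(159/71, 1608/259) = 6.208 servings → $8.07.
spinach only: max(159/20, 1608/436) = 7.95 servings → $8.35.
carrots only: max(159/3, 1608/389) = 53 servings → $10.60.
broccoli + spinach with both tight: 1.442 servings and 2.832 servings → $4.85.
broccoli + carrots with both tight: 2.125 servings and 2.719 servings → $3.31.
spinach + carrots with both targets exact would need a negative amount; discard.
So the least-cost plan costs $3.31.

$3.31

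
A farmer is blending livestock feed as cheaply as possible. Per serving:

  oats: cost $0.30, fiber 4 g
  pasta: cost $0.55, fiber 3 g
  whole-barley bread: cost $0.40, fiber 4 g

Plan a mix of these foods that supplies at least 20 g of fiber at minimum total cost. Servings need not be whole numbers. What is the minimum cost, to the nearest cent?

$1.50

Cost per g of fiber: oats $0.0750, whole-barley bread $0.1000, pasta $0.1833.
With no serving limits, use only oats: 20 g / 4 g = 5 servings × $0.30 = $1.50.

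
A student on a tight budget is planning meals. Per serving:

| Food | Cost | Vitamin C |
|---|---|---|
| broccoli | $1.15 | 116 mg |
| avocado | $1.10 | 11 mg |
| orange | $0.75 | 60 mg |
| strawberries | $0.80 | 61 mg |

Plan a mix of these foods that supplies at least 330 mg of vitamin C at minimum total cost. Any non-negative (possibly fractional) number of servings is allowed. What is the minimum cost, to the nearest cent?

$3.27

Cost per mg of vitamin C: broccoli $0.0099, orange $0.0125, strawberries $0.0131, avocado $0.1000.
With no serving limits, use only broccoli: 330 mg / 116 mg = 2.845 servings × $1.15 = $3.27.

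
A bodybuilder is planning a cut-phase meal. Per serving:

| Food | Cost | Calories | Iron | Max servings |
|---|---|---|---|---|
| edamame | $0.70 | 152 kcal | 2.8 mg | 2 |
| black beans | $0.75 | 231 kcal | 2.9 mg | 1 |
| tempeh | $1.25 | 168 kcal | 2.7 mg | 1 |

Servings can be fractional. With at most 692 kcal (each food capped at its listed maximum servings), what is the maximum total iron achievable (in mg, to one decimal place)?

11.1 mg

Iron per kcal: edamame 0.01842, tempeh 0.01607, black beans 0.01255.
Take 2 servings of edamame: uses 304 kcal, +5.6 mg iron (running total 5.6 mg).
Take 1 serving of tempeh: uses 168 kcal, +2.7 mg iron (running total 8.3 mg).
Take 0.9524 servings of black beans: uses 220 kcal, +2.8 mg iron (running total 11.1 mg).
Filling greedily by iron-per-kcal is optimal for one linear limit, giving 11.1 mg.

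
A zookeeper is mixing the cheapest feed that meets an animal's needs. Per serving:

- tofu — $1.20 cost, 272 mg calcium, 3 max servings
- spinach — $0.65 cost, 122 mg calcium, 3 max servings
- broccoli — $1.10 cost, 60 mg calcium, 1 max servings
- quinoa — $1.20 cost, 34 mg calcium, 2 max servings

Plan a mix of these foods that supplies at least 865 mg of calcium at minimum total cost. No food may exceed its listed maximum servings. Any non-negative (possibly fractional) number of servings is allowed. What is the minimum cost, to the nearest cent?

$3.86

Cost per mg of calcium: tofu $0.0044, spinach $0.0053, broccoli $0.0183, quinoa $0.0353.
Take 3 servings of tofu: +816.0 mg calcium for $3.60 (total $3.60, still need 49.0 mg).
Take 0.4016 servings of spinach: +49.0 mg calcium for $0.26 (total $3.86, still need 0.0 mg).
Filling from the cheapest source first is optimal under one linear minimum: $3.86.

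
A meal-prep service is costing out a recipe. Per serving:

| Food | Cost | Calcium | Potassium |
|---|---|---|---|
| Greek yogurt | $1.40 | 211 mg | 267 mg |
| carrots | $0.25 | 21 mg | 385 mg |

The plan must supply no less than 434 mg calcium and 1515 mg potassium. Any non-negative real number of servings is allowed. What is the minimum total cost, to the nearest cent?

$3.18

Two binding constraints pin down two serving amounts, so the optimal mix uses at most two foods. The candidates are each food alone (scaled to the tighter of calcium/potassium) and each pair with both constraints tight.
Greek yogurt only: max(434/211, 1515/267) = 5.674 servings → $7.94.
carrots only: max(434/21, 1515/385) = 20.67 servings → $5.17.
Greek yogurt + carrots with both tight: 1.789 servings and 2.695 servings → $3.18.
So the least-cost plan costs $3.18.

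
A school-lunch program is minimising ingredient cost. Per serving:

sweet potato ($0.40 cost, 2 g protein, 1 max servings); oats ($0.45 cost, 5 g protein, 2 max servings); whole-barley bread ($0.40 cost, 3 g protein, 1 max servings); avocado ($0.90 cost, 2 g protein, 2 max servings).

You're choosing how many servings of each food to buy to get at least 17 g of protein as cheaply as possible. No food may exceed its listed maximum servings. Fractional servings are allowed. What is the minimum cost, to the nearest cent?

Cost per g of protein: oats $0.0900, whole-barley bread $0.1333, sweet potato $0.2000, avocado $0.4500.
Take 2 servings of oats: +10.0 g protein for $0.90 (total $0.90, still need 7.0 g).
Take 1 serving of whole-barley bread: +3.0 g protein for $0.40 (total $1.30, still need 4.0 g).
Take 1 serving of sweet potato: +2.0 g protein for $0.40 (total $1.70, still need 2.0 g).
Take 1 serving of avocado: +2.0 g protein for $0.90 (total $2.60, still need 0.0 g).
Filling from the cheapest source first is optimal under one linear minimum: $2.60.

$2.60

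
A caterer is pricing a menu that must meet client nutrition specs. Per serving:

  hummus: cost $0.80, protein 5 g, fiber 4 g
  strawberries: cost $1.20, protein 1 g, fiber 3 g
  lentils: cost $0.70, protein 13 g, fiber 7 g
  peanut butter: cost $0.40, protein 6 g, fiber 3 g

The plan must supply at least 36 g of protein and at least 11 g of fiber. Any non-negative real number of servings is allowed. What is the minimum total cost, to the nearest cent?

$1.94

With two linear requirements the optimum uses one or two foods; enumerate the corners.
hummus only: max(36/5, 11/4) = 7.2 servings → $5.76.
strawberries only: max(36/1, 11/3) = 36 servings → $43.20.
lentils only: max(36/13, 11/7) = 2.769 servings → $1.94.
peanut butter only: max(36/6, 11/3) = 6 servings → $2.40.
hummus + strawberries with both targets exact would need a negative amount; discard.
hummus + lentils: intersection lies outside the first quadrant.
hummus + peanut butter: the both-tight solution has a negative serving — not a feasible corner.
strawberries + lentils: intersection lies outside the first quadrant.
strawberries + peanut butter with both targets exact would need a negative amount; discard.
lentils + peanut butter with both targets exact would need a negative amount; discard.
Cheapest feasible corner: $1.94.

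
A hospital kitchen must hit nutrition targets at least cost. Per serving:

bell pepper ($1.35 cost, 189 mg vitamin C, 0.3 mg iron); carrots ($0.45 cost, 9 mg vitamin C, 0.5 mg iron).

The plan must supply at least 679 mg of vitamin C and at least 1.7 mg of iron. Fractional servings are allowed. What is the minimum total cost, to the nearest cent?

Two binding constraints pin down two serving amounts, so the optimal mix uses at most two foods. The candidates are each food alone (scaled to the tighter of vitamin C/iron) and each pair with both constraints tight.
bell pepper only: max(679/189, 1.7/0.3) = 5.667 servings → $7.65.
carrots only: max(679/9, 1.7/0.5) = 75.44 servings → $33.95.
bell pepper + carrots with both tight: 3.532 servings and 1.281 servings → $5.34.
The minimum over all feasible corners is $5.34.

$5.34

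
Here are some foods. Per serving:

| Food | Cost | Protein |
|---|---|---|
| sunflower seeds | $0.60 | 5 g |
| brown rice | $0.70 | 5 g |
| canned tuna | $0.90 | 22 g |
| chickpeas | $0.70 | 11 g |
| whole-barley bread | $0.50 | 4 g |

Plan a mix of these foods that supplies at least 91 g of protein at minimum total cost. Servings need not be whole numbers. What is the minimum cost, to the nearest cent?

$3.72

Cost per g of protein: canned tuna $0.0409, chickpeas $0.0636, sunflower seeds $0.1200, whole-barley bread $0.1250, brown rice $0.1400.
With no serving limits, use only canned tuna: 91 g / 22 g = 4.136 servings × $0.90 = $3.72.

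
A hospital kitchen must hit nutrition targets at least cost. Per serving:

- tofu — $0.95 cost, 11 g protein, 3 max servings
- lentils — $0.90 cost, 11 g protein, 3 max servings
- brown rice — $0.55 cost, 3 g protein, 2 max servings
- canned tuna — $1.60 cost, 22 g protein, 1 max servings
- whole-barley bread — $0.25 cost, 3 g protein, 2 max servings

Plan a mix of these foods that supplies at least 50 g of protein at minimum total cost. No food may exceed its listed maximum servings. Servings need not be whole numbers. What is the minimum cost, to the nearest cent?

Cost per g of protein: canned tuna $0.0727, lentils $0.0818, whole-barley bread $0.0833, tofu $0.0864, brown rice $0.1833.
Take 1 serving of canned tuna: +22.0 g protein for $1.60 (total $1.60, still need 28.0 g).
Take 2.545 servings of lentils: +28.0 g protein for $2.29 (total $3.89, still need 0.0 g).
Greedy by cheapest-per-g is optimal for a single linear constraint, so the minimum cost is $3.89.

$3.89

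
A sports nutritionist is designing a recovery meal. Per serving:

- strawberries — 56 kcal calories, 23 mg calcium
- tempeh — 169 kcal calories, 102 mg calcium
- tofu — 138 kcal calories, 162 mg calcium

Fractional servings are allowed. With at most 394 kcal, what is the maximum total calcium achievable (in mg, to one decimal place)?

Calcium per kcal: tofu 1.174, tempeh 0.6036, strawberries 0.4107.
With no serving limits, spend the whole calories allowance on tofu: 394 kcal / 138 kcal × 162 mg = 462.5 mg.

462.5 mg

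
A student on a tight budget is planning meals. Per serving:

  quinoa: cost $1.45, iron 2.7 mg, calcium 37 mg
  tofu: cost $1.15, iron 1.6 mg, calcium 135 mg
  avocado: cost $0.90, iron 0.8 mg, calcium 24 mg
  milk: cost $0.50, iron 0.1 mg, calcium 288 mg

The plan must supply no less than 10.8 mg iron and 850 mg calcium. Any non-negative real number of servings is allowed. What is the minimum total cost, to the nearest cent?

Two binding constraints pin down two serving amounts, so the optimal mix uses at most two foods. The candidates are each food alone (scaled to the tighter of iron/calcium) and each pair with both constraints tight.
quinoa only: max(10.8/2.7, 850/37) = 22.97 servings → $33.31.
tofu only: max(10.8/1.6, 850/135) = 6.75 servings → $7.76.
avocado only: max(10.8/0.8, 850/24) = 35.42 servings → $31.88.
milk only: max(10.8/0.1, 850/288) = 108 servings → $54.00.
quinoa + tofu with both tight: 0.321 servings and 6.208 servings → $7.61.
quinoa + avocado: the both-tight solution has a negative serving — not a feasible corner.
quinoa + milk with both tight: 3.909 servings and 2.449 servings → $6.89.
tofu + avocado with both tight: 6.046 servings and 1.408 servings → $8.22.
tofu + milk: the both-tight solution has a negative serving — not a feasible corner.
avocado + milk with both tight: 13.27 servings and 1.846 servings → $12.87.
The minimum over all feasible corners is $6.89.

$6.89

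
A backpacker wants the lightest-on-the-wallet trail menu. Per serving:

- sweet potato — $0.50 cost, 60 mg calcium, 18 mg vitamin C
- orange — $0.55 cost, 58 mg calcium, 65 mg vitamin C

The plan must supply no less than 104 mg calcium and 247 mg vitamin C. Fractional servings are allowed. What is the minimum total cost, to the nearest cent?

$2.09

With two linear requirements the optimum uses one or two foods; enumerate the corners.
sweet potato only: max(104/60, 247/18) = 13.72 servings → $6.86.
orange only: max(104/58, 247/65) = 3.8 servings → $2.09.
sweet potato + orange: intersection lies outside the first quadrant.
Cheapest feasible corner: $2.09.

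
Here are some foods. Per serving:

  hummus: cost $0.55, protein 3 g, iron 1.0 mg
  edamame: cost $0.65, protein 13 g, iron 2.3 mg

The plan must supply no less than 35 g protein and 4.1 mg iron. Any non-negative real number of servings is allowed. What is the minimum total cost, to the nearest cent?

$1.75

An LP optimum is at a vertex; with two nutrient constraints at most two foods are used. Check each candidate.
hummus only: max(35/3, 4.1/1.0) = 11.67 servings → $6.42.
edamame only: max(35/13, 4.1/2.3) = 2.692 servings → $1.75.
hummus + edamame with both targets exact would need a negative amount; discard.
So the least-cost plan costs $1.75.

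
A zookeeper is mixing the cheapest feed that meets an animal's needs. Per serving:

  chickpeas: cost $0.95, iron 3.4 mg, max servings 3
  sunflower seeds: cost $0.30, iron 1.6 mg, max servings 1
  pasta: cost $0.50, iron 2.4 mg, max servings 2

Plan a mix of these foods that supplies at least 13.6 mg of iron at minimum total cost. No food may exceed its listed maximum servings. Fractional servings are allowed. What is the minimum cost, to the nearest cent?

Cost per mg of iron: sunflower seeds $0.1875, pasta $0.2083, chickpeas $0.2794.
Take 1 serving of sunflower seeds: +1.6 mg iron for $0.30 (total $0.30, still need 12.0 mg).
Take 2 servings of pasta: +4.8 mg iron for $1.00 (total $1.30, still need 7.2 mg).
Take 2.118 servings of chickpeas: +7.2 mg iron for $2.01 (total $3.31, still need 0.0 mg).
Greedy by cheapest-per-mg is optimal for a single linear constraint, so the minimum cost is $3.31.

$3.31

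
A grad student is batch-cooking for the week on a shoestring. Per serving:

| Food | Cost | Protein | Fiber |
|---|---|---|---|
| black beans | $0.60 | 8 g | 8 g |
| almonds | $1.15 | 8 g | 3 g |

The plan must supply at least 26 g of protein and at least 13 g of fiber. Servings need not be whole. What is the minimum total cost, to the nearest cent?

$1.95

Two binding constraints pin down two serving amounts, so the optimal mix uses at most two foods. The candidates are each food alone (scaled to the tighter of protein/fiber) and each pair with both constraints tight.
black beans only: max(26/8, 13/8) = 3.25 servings → $1.95.
almonds only: max(26/8, 13/3) = 4.333 servings → $4.98.
black beans + almonds with both tight: 0.65 servings and 2.6 servings → $3.38.
The minimum over all feasible corners is $1.95.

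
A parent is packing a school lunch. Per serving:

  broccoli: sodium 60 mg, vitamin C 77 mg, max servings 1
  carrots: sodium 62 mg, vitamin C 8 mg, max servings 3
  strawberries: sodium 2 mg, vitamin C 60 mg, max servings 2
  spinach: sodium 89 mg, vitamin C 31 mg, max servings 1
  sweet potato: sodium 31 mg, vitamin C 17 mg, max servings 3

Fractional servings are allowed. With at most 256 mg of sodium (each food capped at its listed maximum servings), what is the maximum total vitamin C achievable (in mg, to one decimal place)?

280.3 mg

Vitamin C per mg sodium: strawberries 30, broccoli 1.283, sweet potato 0.5484, spinach 0.3483, carrots 0.129.
Take 2 servings of strawberries: uses 4 mg sodium, +120.0 mg vitamin C (running total 120.0 mg).
Take 1 serving of broccoli: uses 60 mg sodium, +77.0 mg vitamin C (running total 197.0 mg).
Take 3 servings of sweet potato: uses 93 mg sodium, +51.0 mg vitamin C (running total 248.0 mg).
Take 1 serving of spinach: uses 89 mg sodium, +31.0 mg vitamin C (running total 279.0 mg).
Take 0.1613 servings of carrots: uses 10 mg sodium, +1.3 mg vitamin C (running total 280.3 mg).
Greedy by best ratio exhausts the sodium allowance optimally: 280.3 mg.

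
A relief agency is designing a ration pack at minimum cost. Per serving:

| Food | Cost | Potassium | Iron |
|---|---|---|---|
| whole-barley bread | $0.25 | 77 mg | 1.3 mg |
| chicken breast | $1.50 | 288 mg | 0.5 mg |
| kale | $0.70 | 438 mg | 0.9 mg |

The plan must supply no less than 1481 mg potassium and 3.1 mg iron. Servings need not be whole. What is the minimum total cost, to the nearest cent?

At the optimum either one food covers both requirements or two foods hit both targets exactly; no other combination can be cheaper.
whole-barley bread only: max(1481/77, 3.1/1.3) = 19.23 servings → $4.81.
chicken breast only: max(1481/288, 3.1/0.5) = 6.2 servings → $9.30.
kale only: max(1481/438, 3.1/0.9) = 3.444 servings → $2.41.
whole-barley bread + chicken breast with both tight: 0.4534 servings and 5.021 servings → $7.65.
whole-barley bread + kale with both tight: 0.04979 servings and 3.373 servings → $2.37.
chicken breast + kale: intersection lies outside the first quadrant.
So the least-cost plan costs $2.37.

$2.37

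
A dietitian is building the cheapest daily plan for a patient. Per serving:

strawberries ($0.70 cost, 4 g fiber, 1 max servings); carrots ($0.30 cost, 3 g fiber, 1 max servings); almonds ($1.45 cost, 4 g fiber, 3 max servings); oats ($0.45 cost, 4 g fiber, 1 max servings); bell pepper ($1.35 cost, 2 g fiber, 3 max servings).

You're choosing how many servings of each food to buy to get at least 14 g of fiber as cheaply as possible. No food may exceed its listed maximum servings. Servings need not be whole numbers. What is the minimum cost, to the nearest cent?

$2.54

Cost per g of fiber: carrots $0.1000, oats $0.1125, strawberries $0.1750, almonds $0.3625, bell pepper $0.6750.
Take 1 serving of carrots: +3.0 g fiber for $0.30 (total $0.30, still need 11.0 g).
Take 1 serving of oats: +4.0 g fiber for $0.45 (total $0.75, still need 7.0 g).
Take 1 serving of strawberries: +4.0 g fiber for $0.70 (total $1.45, still need 3.0 g).
Take 0.75 servings of almonds: +3.0 g fiber for $1.09 (total $2.54, still need 0.0 g).
Filling from the cheapest source first is optimal under one linear minimum: $2.54.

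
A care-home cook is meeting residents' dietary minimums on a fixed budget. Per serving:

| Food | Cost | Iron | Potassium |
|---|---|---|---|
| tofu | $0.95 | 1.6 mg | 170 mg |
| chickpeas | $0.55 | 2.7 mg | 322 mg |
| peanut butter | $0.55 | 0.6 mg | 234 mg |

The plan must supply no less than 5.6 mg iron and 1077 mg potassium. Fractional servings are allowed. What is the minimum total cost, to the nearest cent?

Check every corner: each single food scaled to meet both minima, and each pair solved so both constraints bind.
tofu only: max(5.6/1.6, 1077/170) = 6.335 servings → $6.02.
chickpeas only: max(5.6/2.7, 1077/322) = 3.345 servings → $1.84.
peanut butter only: max(5.6/0.6, 1077/234) = 9.333 servings → $5.13.
tofu + chickpeas: intersection lies outside the first quadrant.
tofu + peanut butter with both tight: 2.438 servings and 2.831 servings → $3.87.
chickpeas + peanut butter with both tight: 1.514 servings and 2.519 servings → $2.22.
Cheapest feasible corner: $1.84.

$1.84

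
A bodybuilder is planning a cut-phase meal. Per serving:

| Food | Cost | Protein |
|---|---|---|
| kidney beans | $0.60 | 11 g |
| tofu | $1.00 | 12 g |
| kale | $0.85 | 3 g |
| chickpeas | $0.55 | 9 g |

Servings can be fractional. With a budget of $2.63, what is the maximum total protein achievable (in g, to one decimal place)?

48.2 g

Protein per dollar: kidney beans 18.33, chickpeas 16.36, tofu 12, kale 3.529.
With no serving limits, spend the whole cost allowance on kidney beans: $2.63 / $0.60 × 11 g = 48.2 g.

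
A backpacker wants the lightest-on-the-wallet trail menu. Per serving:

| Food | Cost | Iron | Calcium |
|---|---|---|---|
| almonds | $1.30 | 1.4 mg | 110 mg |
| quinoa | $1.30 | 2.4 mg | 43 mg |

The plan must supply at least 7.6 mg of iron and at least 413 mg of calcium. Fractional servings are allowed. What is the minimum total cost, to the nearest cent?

$5.88

Check every corner: each single food scaled to meet both minima, and each pair solved so both constraints bind.
almonds only: max(7.6/1.4, 413/110) = 5.429 servings → $7.06.
quinoa only: max(7.6/2.4, 413/43) = 9.605 servings → $12.49.
almonds + quinoa with both tight: 3.26 servings and 1.265 servings → $5.88.
The minimum over all feasible corners is $5.88.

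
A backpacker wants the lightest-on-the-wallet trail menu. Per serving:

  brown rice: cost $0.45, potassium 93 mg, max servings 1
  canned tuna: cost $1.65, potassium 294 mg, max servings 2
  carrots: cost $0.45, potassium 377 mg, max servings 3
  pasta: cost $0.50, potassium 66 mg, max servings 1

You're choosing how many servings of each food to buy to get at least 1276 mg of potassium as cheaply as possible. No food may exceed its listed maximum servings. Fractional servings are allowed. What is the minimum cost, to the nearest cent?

Cost per mg of potassium: carrots $0.0012, brown rice $0.0048, canned tuna $0.0056, pasta $0.0076.
Take 3 servings of carrots: +1131.0 mg potassium for $1.35 (total $1.35, still need 145.0 mg).
Take 1 serving of brown rice: +93.0 mg potassium for $0.45 (total $1.80, still need 52.0 mg).
Take 0.1769 servings of canned tuna: +52.0 mg potassium for $0.29 (total $2.09, still need 0.0 mg).
Greedy by cheapest-per-mg is optimal for a single linear constraint, so the minimum cost is $2.09.

$2.09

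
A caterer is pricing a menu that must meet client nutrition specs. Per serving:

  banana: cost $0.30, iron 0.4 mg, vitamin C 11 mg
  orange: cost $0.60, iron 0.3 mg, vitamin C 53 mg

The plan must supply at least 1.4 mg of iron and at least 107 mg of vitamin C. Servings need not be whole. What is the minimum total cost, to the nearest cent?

$1.62

An LP optimum is at a vertex; with two nutrient constraints at most two foods are used. Check each candidate.
banana only: max(1.4/0.4, 107/11) = 9.727 servings → $2.92.
orange only: max(1.4/0.3, 107/53) = 4.667 servings → $2.80.
banana + orange with both tight: 2.352 servings and 1.531 servings → $1.62.
So the least-cost plan costs $1.62.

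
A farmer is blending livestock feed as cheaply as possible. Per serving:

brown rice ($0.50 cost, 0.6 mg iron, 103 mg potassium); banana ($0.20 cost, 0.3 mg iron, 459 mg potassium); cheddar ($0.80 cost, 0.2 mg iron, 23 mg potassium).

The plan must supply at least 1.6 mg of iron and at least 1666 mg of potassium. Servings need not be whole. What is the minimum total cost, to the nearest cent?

$1.07

Two binding constraints pin down two serving amounts, so the optimal mix uses at most two foods. The candidates are each food alone (scaled to the tighter of iron/potassium) and each pair with both constraints tight.
brown rice only: max(1.6/0.6, 1666/103) = 16.17 servings → $8.09.
banana only: max(1.6/0.3, 1666/459) = 5.333 servings → $1.07.
cheddar only: max(1.6/0.2, 1666/23) = 72.43 servings → $57.95.
brown rice + banana with both tight: 0.9595 servings and 3.414 servings → $1.16.
brown rice + cheddar: intersection lies outside the first quadrant.
banana + cheddar with both tight: 3.491 servings and 2.763 servings → $2.91.
So the least-cost plan costs $1.07.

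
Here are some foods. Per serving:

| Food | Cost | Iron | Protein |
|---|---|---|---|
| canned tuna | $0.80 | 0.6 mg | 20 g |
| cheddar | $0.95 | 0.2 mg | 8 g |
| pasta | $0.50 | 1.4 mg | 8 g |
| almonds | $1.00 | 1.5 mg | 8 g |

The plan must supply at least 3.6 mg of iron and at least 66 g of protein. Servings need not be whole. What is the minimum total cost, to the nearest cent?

An LP optimum is at a vertex; with two nutrient constraints at most two foods are used. Check each candidate.
canned tuna only: max(3.6/0.6, 66/20) = 6 servings → $4.80.
cheddar only: max(3.6/0.2, 66/8) = 18 servings → $17.10.
pasta only: max(3.6/1.4, 66/8) = 8.25 servings → $4.12.
almonds only: max(3.6/1.5, 66/8) = 8.25 servings → $8.25.
canned tuna + cheddar with both targets exact would need a negative amount; discard.
canned tuna + pasta with both tight: 2.741 servings and 1.397 servings → $2.89.
canned tuna + almonds with both tight: 2.786 servings and 1.286 servings → $3.51.
cheddar + pasta with both tight: 6.625 servings and 1.625 servings → $7.11.
cheddar + almonds with both tight: 6.75 servings and 1.5 servings → $7.91.
pasta + almonds: the both-tight solution has a negative serving — not a feasible corner.
The minimum over all feasible corners is $2.89.

$2.89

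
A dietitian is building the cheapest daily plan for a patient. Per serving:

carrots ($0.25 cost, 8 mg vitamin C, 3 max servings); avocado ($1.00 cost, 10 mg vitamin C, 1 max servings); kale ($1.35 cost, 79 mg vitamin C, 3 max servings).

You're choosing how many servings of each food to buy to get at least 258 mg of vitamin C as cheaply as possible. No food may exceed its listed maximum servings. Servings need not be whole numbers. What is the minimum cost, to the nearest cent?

Cost per mg of vitamin C: kale $0.0171, carrots $0.0312, avocado $0.1000.
Take 3 servings of kale: +237.0 mg vitamin C for $4.05 (total $4.05, still need 21.0 mg).
Take 2.625 servings of carrots: +21.0 mg vitamin C for $0.66 (total $4.71, still need 0.0 mg).
Filling from the cheapest source first is optimal under one linear minimum: $4.71.

$4.71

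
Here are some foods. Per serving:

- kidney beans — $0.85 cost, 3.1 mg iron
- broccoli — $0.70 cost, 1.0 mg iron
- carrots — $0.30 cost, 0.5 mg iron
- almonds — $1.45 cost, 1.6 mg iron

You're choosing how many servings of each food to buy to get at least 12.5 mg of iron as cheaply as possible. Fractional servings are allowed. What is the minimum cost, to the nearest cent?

$3.43

Cost per mg of iron: kidney beans $0.2742, carrots $0.6000, broccoli $0.7000, almonds $0.9062.
With no serving limits, use only kidney beans: 12.5 mg / 3.1 mg = 4.032 servings × $0.85 = $3.43.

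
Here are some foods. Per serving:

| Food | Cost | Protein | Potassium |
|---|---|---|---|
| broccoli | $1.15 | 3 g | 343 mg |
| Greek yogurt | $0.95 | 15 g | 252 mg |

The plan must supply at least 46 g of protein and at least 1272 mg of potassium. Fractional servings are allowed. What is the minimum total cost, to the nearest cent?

Compare the cost at each extreme point of the feasible region.
broccoli only: max(46/3, 1272/343) = 15.33 servings → $17.63.
Greek yogurt only: max(46/15, 1272/252) = 5.048 servings → $4.80.
broccoli + Greek yogurt with both tight: 1.706 servings and 2.725 servings → $4.55.
Cheapest feasible corner: $4.55.

$4.55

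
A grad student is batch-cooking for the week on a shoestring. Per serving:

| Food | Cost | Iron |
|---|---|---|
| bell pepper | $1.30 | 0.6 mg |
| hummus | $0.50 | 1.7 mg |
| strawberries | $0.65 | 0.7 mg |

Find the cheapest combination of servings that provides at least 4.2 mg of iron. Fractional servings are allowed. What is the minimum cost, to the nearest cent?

Cost per mg of iron: hummus $0.2941, strawberries $0.9286, bell pepper $2.1667.
With no serving limits, use only hummus: 4.2 mg / 1.7 mg = 2.471 servings × $0.50 = $1.24.

$1.24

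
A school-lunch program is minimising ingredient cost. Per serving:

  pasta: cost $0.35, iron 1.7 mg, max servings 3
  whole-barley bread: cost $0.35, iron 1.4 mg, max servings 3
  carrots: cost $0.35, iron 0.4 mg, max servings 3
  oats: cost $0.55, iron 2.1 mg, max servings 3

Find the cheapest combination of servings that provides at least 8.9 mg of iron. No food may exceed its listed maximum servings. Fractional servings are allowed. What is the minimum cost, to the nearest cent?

Cost per mg of iron: pasta $0.2059, whole-barley bread $0.2500, oats $0.2619, carrots $0.8750.
Take 3 servings of pasta: +5.1 mg iron for $1.05 (total $1.05, still need 3.8 mg).
Take 2.714 servings of whole-barley bread: +3.8 mg iron for $0.95 (total $2.00, still need 0.0 mg).
Greedy by cheapest-per-mg is optimal for a single linear constraint, so the minimum cost is $2.00.

$2.00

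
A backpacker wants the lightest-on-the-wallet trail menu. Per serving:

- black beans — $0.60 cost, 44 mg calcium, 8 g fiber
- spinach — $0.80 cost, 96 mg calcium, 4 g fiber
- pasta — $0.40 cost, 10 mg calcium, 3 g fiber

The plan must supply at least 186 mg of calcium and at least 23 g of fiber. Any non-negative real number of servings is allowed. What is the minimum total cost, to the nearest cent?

$2.13

Two binding constraints pin down two serving amounts, so the optimal mix uses at most two foods. The candidates are each food alone (scaled to the tighter of calcium/fiber) and each pair with both constraints tight.
black beans only: max(186/44, 23/8) = 4.227 servings → $2.54.
spinach only: max(186/96, 23/4) = 5.75 servings → $4.60.
pasta only: max(186/10, 23/3) = 18.6 servings → $7.44.
black beans + spinach with both tight: 2.473 servings and 0.8041 servings → $2.13.
black beans + pasta: the both-tight solution has a negative serving — not a feasible corner.
spinach + pasta with both tight: 1.323 servings and 5.903 servings → $3.42.
Cheapest feasible corner: $2.13.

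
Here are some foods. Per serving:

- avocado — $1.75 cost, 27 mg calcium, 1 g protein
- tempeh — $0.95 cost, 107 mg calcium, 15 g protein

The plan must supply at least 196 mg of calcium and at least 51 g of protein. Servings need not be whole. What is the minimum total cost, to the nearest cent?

$3.23

A basic optimal solution has at most two foods positive. Try each food alone and each pair with both targets met exactly.
avocado only: max(196/27, 51/1) = 51 servings → $89.25.
tempeh only: max(196/107, 51/15) = 3.4 servings → $3.23.
avocado + tempeh: intersection lies outside the first quadrant.
Cheapest feasible corner: $3.23.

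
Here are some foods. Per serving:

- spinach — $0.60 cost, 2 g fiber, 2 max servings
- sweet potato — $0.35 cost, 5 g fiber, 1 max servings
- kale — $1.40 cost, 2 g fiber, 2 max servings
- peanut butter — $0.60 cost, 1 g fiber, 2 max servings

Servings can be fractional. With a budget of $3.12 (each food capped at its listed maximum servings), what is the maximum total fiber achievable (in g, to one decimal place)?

11.5 g

Fiber per dollar: sweet potato 14.29, spinach 3.333, peanut butter 1.667, kale 1.429.
Take 1 serving of sweet potato: spends $0.35, +5.0 g fiber (running total 5.0 g).
Take 2 servings of spinach: spends $1.20, +4.0 g fiber (running total 9.0 g).
Take 2 servings of peanut butter: spends $1.20, +2.0 g fiber (running total 11.0 g).
Take 0.2643 servings of kale: spends $0.37, +0.5 g fiber (running total 11.5 g).
Greedy by best ratio exhausts the cost allowance optimally: 11.5 g.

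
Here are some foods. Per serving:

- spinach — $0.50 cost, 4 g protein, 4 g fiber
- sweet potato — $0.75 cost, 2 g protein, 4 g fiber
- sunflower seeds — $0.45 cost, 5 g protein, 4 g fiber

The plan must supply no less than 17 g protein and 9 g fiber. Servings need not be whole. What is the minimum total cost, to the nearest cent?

Compare the cost at each extreme point of the feasible region.
spinach only: max(17/4, 9/4) = 4.25 servings → $2.12.
sweet potato only: max(17/2, 9/4) = 8.5 servings → $6.38.
sunflower seeds only: max(17/5, 9/4) = 3.4 servings → $1.53.
spinach + sweet potato: the both-tight solution has a negative serving — not a feasible corner.
spinach + sunflower seeds: the both-tight solution has a negative serving — not a feasible corner.
sweet potato + sunflower seeds with both targets exact would need a negative amount; discard.
The minimum over all feasible corners is $1.53.

$1.53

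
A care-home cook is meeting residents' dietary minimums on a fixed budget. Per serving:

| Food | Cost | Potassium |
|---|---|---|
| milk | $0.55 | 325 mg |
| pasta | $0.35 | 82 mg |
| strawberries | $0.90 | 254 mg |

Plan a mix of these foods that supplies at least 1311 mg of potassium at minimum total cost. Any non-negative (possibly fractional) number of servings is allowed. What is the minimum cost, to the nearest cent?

$2.22

Cost per mg of potassium: milk $0.0017, strawberries $0.0035, pasta $0.0043.
With no serving limits, use only milk: 1311 mg / 325 mg = 4.034 servings × $0.55 = $2.22.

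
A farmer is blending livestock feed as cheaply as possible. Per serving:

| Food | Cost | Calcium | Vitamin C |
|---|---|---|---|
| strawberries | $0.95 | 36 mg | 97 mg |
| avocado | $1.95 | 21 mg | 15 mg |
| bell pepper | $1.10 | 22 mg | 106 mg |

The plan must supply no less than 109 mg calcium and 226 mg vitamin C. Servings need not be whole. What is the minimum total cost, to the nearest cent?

For a min-cost LP with two ≥-constraints, a basic feasible solution has at most two positive variables.
strawberries only: max(109/36, 226/97) = 3.028 servings → $2.88.
avocado only: max(109/21, 226/15) = 15.07 servings → $29.38.
bell pepper only: max(109/22, 226/106) = 4.955 servings → $5.45.
strawberries + avocado with both tight: 2.078 servings and 1.628 servings → $5.15.
strawberries + bell pepper: intersection lies outside the first quadrant.
avocado + bell pepper with both tight: 3.472 servings and 1.641 servings → $8.57.
The minimum over all feasible corners is $2.88.

$2.88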